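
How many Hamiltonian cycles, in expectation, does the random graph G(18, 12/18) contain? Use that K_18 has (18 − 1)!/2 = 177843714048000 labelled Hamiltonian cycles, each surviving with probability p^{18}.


K_18 has (18 − 1)!/2 = 177843714048000 labelled Hamiltonian cycles.
For each such Hamiltonian cycle H, let X_H = 1 if all 18 edges of H are present in G. Then P[X_H = 1] = p^{18} = (2/3)^{18} = 262144/387420489.
By linearity of expectation: E[X] = Σ_H E[X_H] = 177843714048000 · p^{18} = 177843714048000 · 262144/387420489 = 63951526166528000/531441.
Numerically: E[X] ≈ 1.2034e+11.

E[X] = 177843714048000 · (2/3)^{18} = 63951526166528000/531441 ≈ 1.2034e+11.


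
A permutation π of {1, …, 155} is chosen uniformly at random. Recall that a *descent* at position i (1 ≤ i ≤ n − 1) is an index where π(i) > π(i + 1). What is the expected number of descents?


Write X = Σ X_I over i = 1, …, 154, with X_I the indicator of one descent.
There are 154 indicators.
For each fixed i, the pair (π(i), π(i+1)) is a uniformly random ordered pair of distinct values from {1, …, 155}; by symmetry P[π(i) > π(i+1)] = 1/2.
By linearity: E[X] = 154 · (1/2) = (155 − 1) · (1/2) = 77 ≈ 77.00000.

E[X] = 77 = 77.00000.


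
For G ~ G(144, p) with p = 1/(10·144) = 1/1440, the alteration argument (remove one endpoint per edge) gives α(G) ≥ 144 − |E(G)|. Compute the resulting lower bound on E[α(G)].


E[|E(G)|] = C(144, 2)·p = 10296 · (1/1440) = 143/20.
E[α(G)] ≥ n − E[|E(G)|] = 144 − 143/20 = 2737/20.
Numerically: ≈ 136.85000.
(This is only a lower bound; the true E[α(G)] may be larger.)

E[α(G)] ≥ 2737/20 ≈ 136.85000.


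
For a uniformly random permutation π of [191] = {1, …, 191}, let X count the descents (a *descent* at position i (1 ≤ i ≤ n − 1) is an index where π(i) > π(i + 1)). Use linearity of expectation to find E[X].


Write X = Σ X_I over i = 1, …, 190, with X_I the indicator of one descent.
There are 190 indicators.
For each fixed i, the pair (π(i), π(i+1)) is a uniformly random ordered pair of distinct values from {1, …, 191}; by symmetry P[π(i) > π(i+1)] = 1/2.
By linearity: E[X] = 190 · (1/2) = (191 − 1) · (1/2) = 95 ≈ 95.00000.

E[X] = 95 = 95.00000.


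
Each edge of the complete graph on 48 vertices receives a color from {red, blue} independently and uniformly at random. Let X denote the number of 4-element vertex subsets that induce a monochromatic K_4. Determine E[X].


Let X = Σ_S X_S over the C(48, 4) = 194580 subsets S of size 4, where X_S = 1 if the K_4 on S is monochromatic.
For a fixed S, the K_4 on S has C(4, 2) = 6 edges. P[all 6 edges red] = (1/2)^6, and likewise for blue, so P[monochromatic] = 2·(1/2)^6 = 2^{1 − 6} = 1/32.
Summing: E[X] = C(48, 4) · 2^{1 − 6} = 194580 · 1/32 = 48645/8.
Numerically: E[X] ≈ 6080.625.

E[X] = C(48,4)·2^(1−C(4,2)) = 48645/8 ≈ 6080.625.


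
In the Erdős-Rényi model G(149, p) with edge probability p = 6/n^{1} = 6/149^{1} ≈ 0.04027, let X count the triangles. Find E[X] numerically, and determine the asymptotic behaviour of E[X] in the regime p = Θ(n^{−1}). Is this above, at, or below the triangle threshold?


Number of potential triangles: C(149, 3) = 540274.
Each occurs with probability p³ ≈ (0.04027)³ ≈ 6.529726e-05.
By linearity: E[X] = C(149, 3)·p³ ≈ 540274 · 6.529726e-05 ≈ 35.2784.
Here α = 1, so p = 6/n is exactly at the triangle threshold p ~ 1/n. Asymptotically E[X] → c³/6 = 6³/6 = 36 ≈ 36.0000, a bounded constant. In this regime the triangle count is asymptotically Poisson(c³/6).

E[X] ≈ 35.2784; in regime p = Θ(1/n^{1}) E[X] stays bounded (at the triangle threshold p ~ 1/n).


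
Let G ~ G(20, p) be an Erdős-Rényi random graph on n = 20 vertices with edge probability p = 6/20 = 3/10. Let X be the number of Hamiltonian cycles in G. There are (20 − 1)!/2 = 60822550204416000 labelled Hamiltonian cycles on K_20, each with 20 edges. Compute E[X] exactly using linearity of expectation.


K_20 has (20 − 1)!/2 = 60822550204416000 labelled Hamiltonian cycles.
For each such Hamiltonian cycle H, let X_H = 1 if all 20 edges of H are present in G. Then P[X_H = 1] = p^{20} = (3/10)^{20} = 3486784401/100000000000000000000.
Summing the indicators: E[X] = Σ_H E[X_H] = 60822550204416000 · p^{20} = 60822550204416000 · 3486784401/100000000000000000000 = 51776152168407487821/24414062500000.
Numerically: E[X] ≈ 2.12e+06.

E[X] = 60822550204416000 · (3/10)^{20} = 51776152168407487821/24414062500000 ≈ 2.12e+06.


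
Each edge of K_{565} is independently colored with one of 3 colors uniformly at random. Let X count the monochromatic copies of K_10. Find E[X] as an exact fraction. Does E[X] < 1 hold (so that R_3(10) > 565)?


E[X] = C(565, 10) · 3^{1 − 45} = 843210704398024361828 · 3^{−44} = 843210704398024361828/984770902183611232881.
As a reduced fraction: E[X] = 843210704398024361828/984770902183611232881 ≈ 0.8562506.
Is E[X] < 1? YES.
Since E[X] < 1, there exists a 3-coloring of K_{565} with no monochromatic K_10; hence R_3(10) > 565.

E[X] = 843210704398024361828/984770902183611232881 ≈ 0.8562506; E[X] < 1, so R_3(10) > 565.


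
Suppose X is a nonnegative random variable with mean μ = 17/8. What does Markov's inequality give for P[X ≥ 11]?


μ = E[X] = 17/8, a = 11.
Markov: P[X ≥ 11] ≤ μ/a = (17/8)/11 = 17/88.
Numerically: ≈ 0.1932.
(Since a = 11 > μ = 2.1250, the bound 17/88 is < 1 and informative.)

P[X ≥ 11] ≤ 17/88 ≈ 0.1932.


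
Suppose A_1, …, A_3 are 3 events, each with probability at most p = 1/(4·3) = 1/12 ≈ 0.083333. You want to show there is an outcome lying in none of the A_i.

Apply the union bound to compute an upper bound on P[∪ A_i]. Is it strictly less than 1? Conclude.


Union bound: P[∪_{i=1}^{3} A_i] ≤ Σ_i P[A_i] ≤ 3·p = 3·(1/12) = 1/4.
Numerically: 1/4 ≈ 0.250000.
Is 1/4 < 1? YES.
Since P[∪ A_i] ≤ 1/4 < 1, the complement has P[∩ A_i^c] ≥ 1 − 1/4 = 3/4 > 0, so some outcome avoids every A_i.

3·p = 1/4 ≈ 0.250000; existence CERTIFIED by the union bound.


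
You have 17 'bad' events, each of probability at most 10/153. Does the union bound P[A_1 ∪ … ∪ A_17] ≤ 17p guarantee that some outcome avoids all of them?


Union bound: P[∪_{i=1}^{17} A_i] ≤ Σ_i P[A_i] ≤ 17·p = 17·(10/153) = 10/9.
Numerically: 10/9 ≈ 1.11111.
Is 10/9 < 1? NO.
Since the bound 10/9 is ≥ 1, the union bound is uninformative here; it does NOT by itself certify existence.

17·p = 10/9 ≈ 1.11111; existence NOT certified by the union bound.


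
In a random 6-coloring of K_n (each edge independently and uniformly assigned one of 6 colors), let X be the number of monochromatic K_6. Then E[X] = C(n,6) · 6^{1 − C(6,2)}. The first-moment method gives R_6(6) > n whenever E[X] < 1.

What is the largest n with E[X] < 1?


We need C(n, 6) · 6^{1 − 15} < 1, i.e. C(n, 6) < 6^{15 − 1} = 78364164096.
Check values of n near the boundary:
  n = 195: C(195, 6) = 70656049360; 70656049360 < 78364164096? YES
  n = 196: C(196, 6) = 72887293024; 72887293024 < 78364164096? YES
  n = 197: C(197, 6) = 75176946208; 75176946208 < 78364164096? YES
  n = 198: C(198, 6) = 77526225777; 77526225777 < 78364164096? YES
  n = 199: C(199, 6) = 79936367511; 79936367511 < 78364164096? NO
The largest n with C(n, 6) < 78364164096 is n = 198 (where E[X] = 25842075259/26121388032 ≈ 0.989307). Hence R_6(6) > 198, i.e. R_6(6) ≥ 199.

Largest n = 198; hence R_6(6) > 198.


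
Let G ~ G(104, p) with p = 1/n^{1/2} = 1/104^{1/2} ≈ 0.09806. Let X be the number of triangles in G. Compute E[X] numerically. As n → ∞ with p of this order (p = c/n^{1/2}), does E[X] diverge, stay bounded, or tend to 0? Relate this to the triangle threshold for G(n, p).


Number of potential triangles: C(104, 3) = 182104.
Each occurs with probability p³ ≈ (0.09806)³ ≈ 9.428660e-04.
By linearity: E[X] = C(104, 3)·p³ ≈ 182104 · 9.428660e-04 ≈ 171.6997.
Since α = 1/2 < 1, p = c/n^{1/2} ≫ 1/n is above the triangle threshold p ~ 1/n. Asymptotically E[X] ~ (c³/6)·n^{3(1−α)} = (1³/6)·n^{1.5} → ∞; triangles are abundant w.h.p.

E[X] ≈ 171.6997; in regime p = Θ(1/n^{1/2}) E[X] diverges (above the triangle threshold p ~ 1/n).


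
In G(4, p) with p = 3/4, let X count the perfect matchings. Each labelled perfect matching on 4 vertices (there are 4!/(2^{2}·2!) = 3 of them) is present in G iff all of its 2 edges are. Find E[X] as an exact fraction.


K_4 has 4!/(2^{2}·2!) = 3 labelled perfect matchings.
For each such perfect matching H, let X_H = 1 if all 2 edges of H are present in G. Then P[X_H = 1] = p^{2} = (3/4)^{2} = 9/16.
By linearity: E[X] = Σ_H E[X_H] = 3 · p^{2} = 3 · 9/16 = 27/16.
Numerically: E[X] ≈ 1.69.

E[X] = 3 · (3/4)^{2} = 27/16 ≈ 1.69.


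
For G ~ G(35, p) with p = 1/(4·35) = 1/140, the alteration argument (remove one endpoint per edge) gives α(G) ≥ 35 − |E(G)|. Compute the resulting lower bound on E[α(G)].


E[|E(G)|] = C(35, 2)·p = 595 · (1/140) = 17/4.
E[α(G)] ≥ n − E[|E(G)|] = 35 − 17/4 = 123/4.
Numerically: ≈ 30.750.
(This is only a lower bound; the true E[α(G)] may be larger.)

E[α(G)] ≥ 123/4 ≈ 30.750.


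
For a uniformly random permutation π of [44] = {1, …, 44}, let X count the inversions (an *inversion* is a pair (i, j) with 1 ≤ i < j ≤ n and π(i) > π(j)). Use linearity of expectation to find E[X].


Write X = Σ X_I over the C(44, 2) = 946 pairs i < j, with X_I the indicator of one inversion.
There are 946 indicators.
For each fixed pair i < j, the values π(i) and π(j) are two distinct elements of {1, …, 44} in uniformly random order; by symmetry P[π(i) > π(j)] = 1/2.
By linearity: E[X] = 946 · (1/2) = C(44, 2) · (1/2) = 946/2 = 473 ≈ 473.000.

E[X] = 473 = 473.000.


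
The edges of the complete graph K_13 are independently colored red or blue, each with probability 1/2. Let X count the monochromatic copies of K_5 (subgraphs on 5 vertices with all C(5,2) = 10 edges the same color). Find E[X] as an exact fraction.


Let X = Σ_S X_S over the C(13, 5) = 1287 subsets S of size 5, where X_S = 1 if the K_5 on S is monochromatic.
For a fixed S, the K_5 on S has C(5, 2) = 10 edges. P[all 10 edges red] = (1/2)^10, and likewise for blue, so P[monochromatic] = 2·(1/2)^10 = 2^{1 − 10} = 1/512.
By linearity of expectation: E[X] = C(13, 5) · 2^{1 − 10} = 1287 · 1/512 = 1287/512.
Numerically: E[X] ≈ 2.513672.

E[X] = C(13,5)·2^(1−C(5,2)) = 1287/512 ≈ 2.513672.


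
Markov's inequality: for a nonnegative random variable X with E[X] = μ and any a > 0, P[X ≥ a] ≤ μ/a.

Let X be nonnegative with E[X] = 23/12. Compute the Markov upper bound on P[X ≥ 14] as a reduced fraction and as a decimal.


μ = E[X] = 23/12, a = 14.
Markov: P[X ≥ 14] ≤ μ/a = (23/12)/14 = 23/168.
Numerically: ≈ 0.137.
(Since a = 14 > μ = 1.917, the bound 23/168 is < 1 and informative.)

P[X ≥ 14] ≤ 23/168 ≈ 0.137.


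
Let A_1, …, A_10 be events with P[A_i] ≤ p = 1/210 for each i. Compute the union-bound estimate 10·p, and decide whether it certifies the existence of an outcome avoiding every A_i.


Union bound: P[∪_{i=1}^{10} A_i] ≤ Σ_i P[A_i] ≤ 10·p = 10·(1/210) = 1/21.
Numerically: 1/21 ≈ 0.048.
Is 1/21 < 1? YES.
Since P[∪ A_i] ≤ 1/21 < 1, the complement has P[∩ A_i^c] ≥ 1 − 1/21 = 20/21 > 0, so some outcome avoids every A_i.

10·p = 1/21 ≈ 0.048; existence CERTIFIED by the union bound.


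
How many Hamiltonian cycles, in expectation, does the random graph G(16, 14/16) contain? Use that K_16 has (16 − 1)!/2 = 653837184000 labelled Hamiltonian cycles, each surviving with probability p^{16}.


K_16 has (16 − 1)!/2 = 653837184000 labelled Hamiltonian cycles.
For each such Hamiltonian cycle H, let X_H = 1 if all 16 edges of H are present in G. Then P[X_H = 1] = p^{16} = (7/8)^{16} = 33232930569601/281474976710656.
By linearity: E[X] = Σ_H E[X_H] = 653837184000 · p^{16} = 653837184000 · 33232930569601/281474976710656 = 21219654042671322112875/274877906944.
Numerically: E[X] ≈ 7.72e+10.

E[X] = 653837184000 · (7/8)^{16} = 21219654042671322112875/274877906944 ≈ 7.72e+10.


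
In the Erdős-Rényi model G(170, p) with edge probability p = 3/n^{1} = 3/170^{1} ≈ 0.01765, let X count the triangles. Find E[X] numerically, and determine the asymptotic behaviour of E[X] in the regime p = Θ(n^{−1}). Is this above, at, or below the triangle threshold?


Number of potential triangles: C(170, 3) = 804440.
Each occurs with probability p³ ≈ (0.01765)³ ≈ 5.495624e-06.
By linearity: E[X] = C(170, 3)·p³ ≈ 804440 · 5.495624e-06 ≈ 4.4209.
Here α = 1, so p = 3/n is exactly at the triangle threshold p ~ 1/n. Asymptotically E[X] → c³/6 = 3³/6 = 9/2 ≈ 4.5000, a bounded constant. In this regime the triangle count is asymptotically Poisson(c³/6).

E[X] ≈ 4.4209; in regime p = Θ(1/n^{1}) E[X] stays bounded (at the triangle threshold p ~ 1/n).


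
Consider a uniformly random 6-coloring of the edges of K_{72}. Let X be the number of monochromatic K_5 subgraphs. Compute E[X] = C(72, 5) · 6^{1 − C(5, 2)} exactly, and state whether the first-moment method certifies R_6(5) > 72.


E[X] = C(72, 5) · 6^{1 − 10} = 13991544 · 6^{−9} = 13991544/10077696.
As a reduced fraction: E[X] = 194327/139968 ≈ 1.388367.
Is E[X] < 1? NO.
Since E[X] ≥ 1, the first-moment bound is inconclusive at n = 72; it does NOT by itself certify R_6(5) > 72.

E[X] = 194327/139968 ≈ 1.388367; E[X] ≥ 1; first-moment method inconclusive here.


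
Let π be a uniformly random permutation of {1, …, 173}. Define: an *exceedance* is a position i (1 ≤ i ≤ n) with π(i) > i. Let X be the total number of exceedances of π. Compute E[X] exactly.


Write X = Σ_{i=1}^{173} X_i, where X_i = 1_{π(i) > i}.
For each fixed i, π(i) is uniform over {1, …, 173} (marginal of a uniform permutation), so P[π(i) > i] = (n − i)/n. Summing: Σ_{i=1}^{173} (n − i)/n = (0 + 1 + … + 172)/173 = 173(173 − 1)/(2·173) = (173 − 1)/2.
Hence E[X] = Σ_{i=1}^{173} (173 − i)/173 = 86 ≈ 86.0000.

E[X] = 86 = 86.0000.


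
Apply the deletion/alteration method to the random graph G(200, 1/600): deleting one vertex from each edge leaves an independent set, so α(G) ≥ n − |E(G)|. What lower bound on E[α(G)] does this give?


E[|E(G)|] = C(200, 2)·p = 19900 · (1/600) = 199/6.
E[α(G)] ≥ n − E[|E(G)|] = 200 − 199/6 = 1001/6.
Numerically: ≈ 166.833333.
(This is only a lower bound; the true E[α(G)] may be larger.)

E[α(G)] ≥ 1001/6 ≈ 166.833333.


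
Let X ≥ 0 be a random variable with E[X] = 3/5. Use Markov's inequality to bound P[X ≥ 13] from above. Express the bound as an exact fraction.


μ = E[X] = 3/5, a = 13.
Markov: P[X ≥ 13] ≤ μ/a = (3/5)/13 = 3/65.
Numerically: ≈ 0.04615.
(Since a = 13 > μ = 0.60000, the bound 3/65 is < 1 and informative.)

P[X ≥ 13] ≤ 3/65 ≈ 0.04615.


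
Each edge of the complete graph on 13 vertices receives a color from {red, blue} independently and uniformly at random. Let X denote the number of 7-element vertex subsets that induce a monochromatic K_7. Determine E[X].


Let X = Σ_S X_S over the C(13, 7) = 1716 subsets S of size 7, where X_S = 1 if the K_7 on S is monochromatic.
For a fixed S, the K_7 on S has C(7, 2) = 21 edges. P[all 21 edges red] = (1/2)^21, and likewise for blue, so P[monochromatic] = 2·(1/2)^21 = 2^{1 − 21} = 1/1048576.
By linearity: E[X] = C(13, 7) · 2^{1 − 21} = 1716 · 1/1048576 = 429/262144.
Numerically: E[X] ≈ 0.00164.

E[X] = C(13,7)·2^(1−C(7,2)) = 429/262144 ≈ 0.00164.


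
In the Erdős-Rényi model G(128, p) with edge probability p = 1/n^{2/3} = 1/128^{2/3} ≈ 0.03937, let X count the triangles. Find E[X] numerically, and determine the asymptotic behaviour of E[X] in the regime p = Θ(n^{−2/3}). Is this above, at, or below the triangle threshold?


Number of potential triangles: C(128, 3) = 341376.
Each occurs with probability p³ ≈ (0.03937)³ ≈ 6.103516e-05.
By linearity: E[X] = C(128, 3)·p³ ≈ 341376 · 6.103516e-05 ≈ 20.8359.
Since α = 2/3 < 1, p = c/n^{2/3} ≫ 1/n is above the triangle threshold p ~ 1/n. Asymptotically E[X] ~ (c³/6)·n^{3(1−α)} = (1³/6)·n^{1} → ∞; triangles are abundant w.h.p.

E[X] ≈ 20.8359; in regime p = Θ(1/n^{2/3}) E[X] diverges (above the triangle threshold p ~ 1/n).


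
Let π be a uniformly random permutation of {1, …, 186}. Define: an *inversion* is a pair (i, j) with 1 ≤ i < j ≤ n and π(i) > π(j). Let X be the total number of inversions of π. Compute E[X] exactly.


Write X = Σ X_I over the C(186, 2) = 17205 pairs i < j, with X_I the indicator of one inversion.
There are 17205 indicators.
For each fixed pair i < j, the values π(i) and π(j) are two distinct elements of {1, …, 186} in uniformly random order; by symmetry P[π(i) > π(j)] = 1/2.
By linearity: E[X] = 17205 · (1/2) = C(186, 2) · (1/2) = 17205/2 = 17205/2 ≈ 8602.500.

E[X] = 17205/2 = 8602.500.


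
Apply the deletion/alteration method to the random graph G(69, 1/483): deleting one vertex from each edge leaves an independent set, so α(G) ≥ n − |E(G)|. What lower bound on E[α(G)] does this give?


E[|E(G)|] = C(69, 2)·p = 2346 · (1/483) = 34/7.
E[α(G)] ≥ n − E[|E(G)|] = 69 − 34/7 = 449/7.
Numerically: ≈ 64.143.
(This is only a lower bound; the true E[α(G)] may be larger.)

E[α(G)] ≥ 449/7 ≈ 64.143.


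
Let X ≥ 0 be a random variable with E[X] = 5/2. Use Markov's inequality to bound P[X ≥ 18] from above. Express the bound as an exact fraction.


μ = E[X] = 5/2, a = 18.
Markov: P[X ≥ 18] ≤ μ/a = (5/2)/18 = 5/36.
Numerically: ≈ 0.139.
(Since a = 18 > μ = 2.500, the bound 5/36 is < 1 and informative.)

P[X ≥ 18] ≤ 5/36 ≈ 0.139.


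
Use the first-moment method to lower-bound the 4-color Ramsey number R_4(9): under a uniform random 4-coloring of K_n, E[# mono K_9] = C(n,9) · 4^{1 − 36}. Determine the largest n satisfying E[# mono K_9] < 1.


We need C(n, 9) · 4^{1 − 36} < 1, i.e. C(n, 9) < 4^{36 − 1} = 1180591620717411303424.
Check values of n near the boundary:
  n = 911: C(911, 9) = 1144686900492291197405; 1144686900492291197405 < 1180591620717411303424? YES
  n = 912: C(912, 9) = 1156095740032081475120; 1156095740032081475120 < 1180591620717411303424? YES
  n = 913: C(913, 9) = 1167605542753639808390; 1167605542753639808390 < 1180591620717411303424? YES
  n = 914: C(914, 9) = 1179217089587653905932; 1179217089587653905932 < 1180591620717411303424? YES
  n = 915: C(915, 9) = 1190931166636537885130; 1190931166636537885130 < 1180591620717411303424? NO
  n = 916: C(916, 9) = 1202748565202942340440; 1202748565202942340440 < 1180591620717411303424? NO
  n = 917: C(917, 9) = 1214670081818390006810; 1214670081818390006810 < 1180591620717411303424? NO
The largest n with C(n, 9) < 1180591620717411303424 is n = 914 (where E[X] = 294804272396913476483/295147905179352825856 ≈ 0.999). Hence R_4(9) > 914, i.e. R_4(9) ≥ 915.

Largest n = 914; hence R_4(9) > 914.


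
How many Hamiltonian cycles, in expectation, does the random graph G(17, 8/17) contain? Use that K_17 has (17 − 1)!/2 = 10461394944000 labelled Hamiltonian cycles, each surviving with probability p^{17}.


K_17 has (17 − 1)!/2 = 10461394944000 labelled Hamiltonian cycles.
For each such Hamiltonian cycle H, let X_H = 1 if all 17 edges of H are present in G. Then P[X_H = 1] = p^{17} = (8/17)^{17} = 2251799813685248/827240261886336764177.
Summing the indicators: E[X] = Σ_H E[X_H] = 10461394944000 · p^{17} = 10461394944000 · 2251799813685248/827240261886336764177 = 23556967185786995434586112000/827240261886336764177.
Numerically: E[X] ≈ 2.848e+07.

E[X] = 10461394944000 · (8/17)^{17} = 23556967185786995434586112000/827240261886336764177 ≈ 2.848e+07.


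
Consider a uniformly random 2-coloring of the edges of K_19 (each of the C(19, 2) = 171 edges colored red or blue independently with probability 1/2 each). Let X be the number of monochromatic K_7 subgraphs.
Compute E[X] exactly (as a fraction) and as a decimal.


Let X = Σ_S X_S over the C(19, 7) = 50388 subsets S of size 7, where X_S = 1 if the K_7 on S is monochromatic.
For a fixed S, the K_7 on S has C(7, 2) = 21 edges. P[all 21 edges red] = (1/2)^21, and likewise for blue, so P[monochromatic] = 2·(1/2)^21 = 2^{1 − 21} = 1/1048576.
By linearity: E[X] = C(19, 7) · 2^{1 − 21} = 50388 · 1/1048576 = 12597/262144.
Numerically: E[X] ≈ 0.0481.

E[X] = C(19,7)·2^(1−C(7,2)) = 12597/262144 ≈ 0.0481.


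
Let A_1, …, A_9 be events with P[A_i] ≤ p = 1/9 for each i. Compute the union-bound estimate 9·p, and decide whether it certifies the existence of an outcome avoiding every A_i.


Union bound: P[∪_{i=1}^{9} A_i] ≤ Σ_i P[A_i] ≤ 9·p = 9·(1/9) = 1.
Numerically: 1 ≈ 1.00000.
Is 1 < 1? NO.
Since the bound 1 is ≥ 1, the union bound is uninformative here; it does NOT by itself certify existence.

9·p = 1 ≈ 1.00000; existence NOT certified by the union bound.


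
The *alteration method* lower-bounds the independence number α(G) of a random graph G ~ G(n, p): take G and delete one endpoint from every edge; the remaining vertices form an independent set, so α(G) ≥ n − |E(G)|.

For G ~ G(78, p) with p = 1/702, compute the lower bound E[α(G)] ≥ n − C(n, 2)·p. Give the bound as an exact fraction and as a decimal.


E[|E(G)|] = C(78, 2)·p = 3003 · (1/702) = 77/18.
E[α(G)] ≥ n − E[|E(G)|] = 78 − 77/18 = 1327/18.
Numerically: ≈ 73.722.
(This is only a lower bound; the true E[α(G)] may be larger.)

E[α(G)] ≥ 1327/18 ≈ 73.722.


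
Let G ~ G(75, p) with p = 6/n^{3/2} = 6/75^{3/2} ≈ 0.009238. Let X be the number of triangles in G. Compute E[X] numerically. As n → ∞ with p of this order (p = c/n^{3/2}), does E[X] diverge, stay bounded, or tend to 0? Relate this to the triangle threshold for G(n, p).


Number of potential triangles: C(75, 3) = 67525.
Each occurs with probability p³ ≈ (0.009238)³ ≈ 7.882756e-07.
By linearity: E[X] = C(75, 3)·p³ ≈ 67525 · 7.882756e-07 ≈ 0.0532.
Since α = 3/2 > 1, p = c/n^{3/2} = o(1/n) is below the triangle threshold p ~ 1/n. Asymptotically E[X] ~ (c³/6)·n^{3(1−α)} = (6³/6)·n^{-1.5} → 0, so by Markov's inequality G has no triangles w.h.p.

E[X] ≈ 0.0532; in regime p = Θ(1/n^{3/2}) E[X] tends to 0 (below the triangle threshold p ~ 1/n).


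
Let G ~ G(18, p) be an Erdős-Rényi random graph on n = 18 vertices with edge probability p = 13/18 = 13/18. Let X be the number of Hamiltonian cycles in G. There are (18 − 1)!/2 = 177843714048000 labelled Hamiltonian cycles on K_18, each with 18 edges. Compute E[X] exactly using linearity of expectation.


K_18 has (18 − 1)!/2 = 177843714048000 labelled Hamiltonian cycles.
For each such Hamiltonian cycle H, let X_H = 1 if all 18 edges of H are present in G. Then P[X_H = 1] = p^{18} = (13/18)^{18} = 112455406951957393129/39346408075296537575424.
Summing the indicators: E[X] = Σ_H E[X_H] = 177843714048000 · p^{18} = 177843714048000 · 112455406951957393129/39346408075296537575424 = 1674446952588776589016668875/3294258113514384.
Numerically: E[X] ≈ 5.0829e+11.

E[X] = 177843714048000 · (13/18)^{18} = 1674446952588776589016668875/3294258113514384 ≈ 5.0829e+11.


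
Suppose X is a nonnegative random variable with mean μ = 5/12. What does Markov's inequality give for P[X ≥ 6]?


μ = E[X] = 5/12, a = 6.
Markov: P[X ≥ 6] ≤ μ/a = (5/12)/6 = 5/72.
Numerically: ≈ 0.069.
(Since a = 6 > μ = 0.417, the bound 5/72 is < 1 and informative.)

P[X ≥ 6] ≤ 5/72 ≈ 0.069.


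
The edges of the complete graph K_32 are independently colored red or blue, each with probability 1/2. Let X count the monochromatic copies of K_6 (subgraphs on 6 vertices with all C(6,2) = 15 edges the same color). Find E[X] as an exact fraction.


Let X = Σ_S X_S over the C(32, 6) = 906192 subsets S of size 6, where X_S = 1 if the K_6 on S is monochromatic.
For a fixed S, the K_6 on S has C(6, 2) = 15 edges. P[all 15 edges red] = (1/2)^15, and likewise for blue, so P[monochromatic] = 2·(1/2)^15 = 2^{1 − 15} = 1/16384.
By linearity: E[X] = C(32, 6) · 2^{1 − 15} = 906192 · 1/16384 = 56637/1024.
Numerically: E[X] ≈ 55.30957.

E[X] = C(32,6)·2^(1−C(6,2)) = 56637/1024 ≈ 55.30957.


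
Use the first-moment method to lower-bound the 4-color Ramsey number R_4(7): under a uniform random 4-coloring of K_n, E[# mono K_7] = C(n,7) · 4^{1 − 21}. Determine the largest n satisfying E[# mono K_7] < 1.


We need C(n, 7) · 4^{1 − 21} < 1, i.e. C(n, 7) < 4^{21 − 1} = 1099511627776.
Check values of n near the boundary:
  n = 179: C(179, 7) = 1037437234460; 1037437234460 < 1099511627776? YES
  n = 180: C(180, 7) = 1079414463600; 1079414463600 < 1099511627776? YES
  n = 181: C(181, 7) = 1122839183400; 1122839183400 < 1099511627776? NO
  n = 182: C(182, 7) = 1167752750736; 1167752750736 < 1099511627776? NO
  n = 183: C(183, 7) = 1214197462413; 1214197462413 < 1099511627776? NO
The largest n with C(n, 7) < 1099511627776 is n = 180 (where E[X] = 67463403975/68719476736 ≈ 0.982). Hence R_4(7) > 180, i.e. R_4(7) ≥ 181.

Largest n = 180; hence R_4(7) > 180.


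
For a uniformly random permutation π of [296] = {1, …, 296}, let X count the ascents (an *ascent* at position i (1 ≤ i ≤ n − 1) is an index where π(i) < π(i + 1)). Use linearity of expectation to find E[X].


Write X = Σ X_I over i = 1, …, 295, with X_I the indicator of one ascent.
There are 295 indicators.
For each fixed i, the pair (π(i), π(i+1)) is a uniformly random ordered pair of distinct values from {1, …, 296}; by symmetry P[π(i) < π(i+1)] = 1/2.
By linearity: E[X] = 295 · (1/2) = (296 − 1) · (1/2) = 295/2 ≈ 147.500000.

E[X] = 295/2 = 147.500000.


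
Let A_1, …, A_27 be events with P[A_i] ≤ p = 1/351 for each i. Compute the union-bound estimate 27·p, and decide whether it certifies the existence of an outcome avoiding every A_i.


Union bound: P[∪_{i=1}^{27} A_i] ≤ Σ_i P[A_i] ≤ 27·p = 27·(1/351) = 1/13.
Numerically: 1/13 ≈ 0.077.
Is 1/13 < 1? YES.
Since P[∪ A_i] ≤ 1/13 < 1, the complement has P[∩ A_i^c] ≥ 1 − 1/13 = 12/13 > 0, so some outcome avoids every A_i.

27·p = 1/13 ≈ 0.077; existence CERTIFIED by the union bound.


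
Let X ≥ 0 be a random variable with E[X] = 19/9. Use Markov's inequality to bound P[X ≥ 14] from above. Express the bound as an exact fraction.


μ = E[X] = 19/9, a = 14.
Markov: P[X ≥ 14] ≤ μ/a = (19/9)/14 = 19/126.
Numerically: ≈ 0.150794.
(Since a = 14 > μ = 2.111111, the bound 19/126 is < 1 and informative.)

P[X ≥ 14] ≤ 19/126 ≈ 0.150794.


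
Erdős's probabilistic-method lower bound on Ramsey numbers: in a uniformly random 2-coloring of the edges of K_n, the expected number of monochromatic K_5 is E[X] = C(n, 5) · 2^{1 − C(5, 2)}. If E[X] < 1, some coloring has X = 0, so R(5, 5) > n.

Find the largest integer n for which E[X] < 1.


We need C(n, 5) · 2^{1 − 10} < 1, i.e. C(n, 5) < 2^{10 − 1} = 512.
Check values of n near the boundary:
  n = 8: C(8, 5) = 56; 56 < 512? YES
  n = 9: C(9, 5) = 126; 126 < 512? YES
  n = 10: C(10, 5) = 252; 252 < 512? YES
  n = 11: C(11, 5) = 462; 462 < 512? YES
  n = 12: C(12, 5) = 792; 792 < 512? NO
  n = 13: C(13, 5) = 1287; 1287 < 512? NO
The largest n with C(n, 5) < 512 is n = 11 (where E[X] = 231/256 ≈ 0.902). Hence R(5, 5) > 11, i.e. R(5, 5) ≥ 12.

Largest n = 11; hence R(5, 5) > 11.


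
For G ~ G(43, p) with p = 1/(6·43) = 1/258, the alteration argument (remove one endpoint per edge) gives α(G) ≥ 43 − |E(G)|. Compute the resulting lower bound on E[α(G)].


E[|E(G)|] = C(43, 2)·p = 903 · (1/258) = 7/2.
E[α(G)] ≥ n − E[|E(G)|] = 43 − 7/2 = 79/2.
Numerically: ≈ 39.5000.
(This is only a lower bound; the true E[α(G)] may be larger.)

E[α(G)] ≥ 79/2 ≈ 39.5000.


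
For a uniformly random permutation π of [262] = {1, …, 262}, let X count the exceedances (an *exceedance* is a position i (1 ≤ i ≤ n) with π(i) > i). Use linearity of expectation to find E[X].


Write X = Σ_{i=1}^{262} X_i, where X_i = 1_{π(i) > i}.
For each fixed i, π(i) is uniform over {1, …, 262} (marginal of a uniform permutation), so P[π(i) > i] = (n − i)/n. Summing: Σ_{i=1}^{262} (n − i)/n = (0 + 1 + … + 261)/262 = 262(262 − 1)/(2·262) = (262 − 1)/2.
Hence E[X] = Σ_{i=1}^{262} (262 − i)/262 = 261/2 ≈ 130.500.

E[X] = 261/2 = 130.500.


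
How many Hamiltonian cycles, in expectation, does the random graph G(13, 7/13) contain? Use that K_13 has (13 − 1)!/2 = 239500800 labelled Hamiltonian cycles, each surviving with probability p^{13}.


K_13 has (13 − 1)!/2 = 239500800 labelled Hamiltonian cycles.
For each such Hamiltonian cycle H, let X_H = 1 if all 13 edges of H are present in G. Then P[X_H = 1] = p^{13} = (7/13)^{13} = 96889010407/302875106592253.
By linearity: E[X] = Σ_H E[X_H] = 239500800 · p^{13} = 239500800 · 96889010407/302875106592253 = 23204995503684825600/302875106592253.
Numerically: E[X] ≈ 7.662e+04.

E[X] = 239500800 · (7/13)^{13} = 23204995503684825600/302875106592253 ≈ 7.662e+04.


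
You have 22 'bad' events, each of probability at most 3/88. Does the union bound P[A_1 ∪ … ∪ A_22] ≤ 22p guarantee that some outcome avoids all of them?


Union bound: P[∪_{i=1}^{22} A_i] ≤ Σ_i P[A_i] ≤ 22·p = 22·(3/88) = 3/4.
Numerically: 3/4 ≈ 0.75000.
Is 3/4 < 1? YES.
Since P[∪ A_i] ≤ 3/4 < 1, the complement has P[∩ A_i^c] ≥ 1 − 3/4 = 1/4 > 0, so some outcome avoids every A_i.

22·p = 3/4 ≈ 0.75000; existence CERTIFIED by the union bound.


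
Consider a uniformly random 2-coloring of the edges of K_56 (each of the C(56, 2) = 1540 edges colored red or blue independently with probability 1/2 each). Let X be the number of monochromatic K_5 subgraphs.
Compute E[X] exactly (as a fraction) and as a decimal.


Let X = Σ_S X_S over the C(56, 5) = 3819816 subsets S of size 5, where X_S = 1 if the K_5 on S is monochromatic.
For a fixed S, the K_5 on S has C(5, 2) = 10 edges. P[all 10 edges red] = (1/2)^10, and likewise for blue, so P[monochromatic] = 2·(1/2)^10 = 2^{1 − 10} = 1/512.
By linearity of expectation: E[X] = C(56, 5) · 2^{1 − 10} = 3819816 · 1/512 = 477477/64.
Numerically: E[X] ≈ 7460.5781.

E[X] = C(56,5)·2^(1−C(5,2)) = 477477/64 ≈ 7460.5781.


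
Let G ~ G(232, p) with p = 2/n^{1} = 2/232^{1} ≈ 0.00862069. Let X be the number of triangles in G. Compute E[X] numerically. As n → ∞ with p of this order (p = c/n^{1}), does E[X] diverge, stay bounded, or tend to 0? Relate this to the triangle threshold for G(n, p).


Number of potential triangles: C(232, 3) = 2054360.
Each occurs with probability p³ ≈ (0.00862069)³ ≈ 6.40657674e-07.
By linearity: E[X] = C(232, 3)·p³ ≈ 2054360 · 6.40657674e-07 ≈ 1.316141.
Here α = 1, so p = 2/n is exactly at the triangle threshold p ~ 1/n. Asymptotically E[X] → c³/6 = 2³/6 = 4/3 ≈ 1.333333, a bounded constant. In this regime the triangle count is asymptotically Poisson(c³/6).

E[X] ≈ 1.316141; in regime p = Θ(1/n^{1}) E[X] stays bounded (at the triangle threshold p ~ 1/n).


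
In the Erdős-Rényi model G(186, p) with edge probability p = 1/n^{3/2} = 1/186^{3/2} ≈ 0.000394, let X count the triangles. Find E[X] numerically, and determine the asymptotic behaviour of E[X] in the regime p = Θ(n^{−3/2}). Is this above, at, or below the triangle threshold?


Number of potential triangles: C(186, 3) = 1055240.
Each occurs with probability p³ ≈ (0.000394)³ ≈ 6.12621e-11.
By linearity: E[X] = C(186, 3)·p³ ≈ 1055240 · 6.12621e-11 ≈ 0.000.
Since α = 3/2 > 1, p = c/n^{3/2} = o(1/n) is below the triangle threshold p ~ 1/n. Asymptotically E[X] ~ (c³/6)·n^{3(1−α)} = (1³/6)·n^{-1.5} → 0, so by Markov's inequality G has no triangles w.h.p.

E[X] ≈ 0.000; in regime p = Θ(1/n^{3/2}) E[X] tends to 0 (below the triangle threshold p ~ 1/n).


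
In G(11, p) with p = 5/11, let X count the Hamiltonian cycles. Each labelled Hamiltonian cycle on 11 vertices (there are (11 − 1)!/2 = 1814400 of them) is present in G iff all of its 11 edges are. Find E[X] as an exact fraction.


K_11 has (11 − 1)!/2 = 1814400 labelled Hamiltonian cycles.
For each such Hamiltonian cycle H, let X_H = 1 if all 11 edges of H are present in G. Then P[X_H = 1] = p^{11} = (5/11)^{11} = 48828125/285311670611.
By linearity: E[X] = Σ_H E[X_H] = 1814400 · p^{11} = 1814400 · 48828125/285311670611 = 88593750000000/285311670611.
Numerically: E[X] ≈ 310.5.

E[X] = 1814400 · (5/11)^{11} = 88593750000000/285311670611 ≈ 310.5.


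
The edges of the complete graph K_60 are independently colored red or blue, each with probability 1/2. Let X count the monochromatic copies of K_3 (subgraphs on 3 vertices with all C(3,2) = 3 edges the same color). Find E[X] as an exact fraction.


Let X = Σ_S X_S over the C(60, 3) = 34220 subsets S of size 3, where X_S = 1 if the K_3 on S is monochromatic.
For a fixed S, the K_3 on S has C(3, 2) = 3 edges. P[all 3 edges red] = (1/2)^3, and likewise for blue, so P[monochromatic] = 2·(1/2)^3 = 2^{1 − 3} = 1/4.
Summing: E[X] = C(60, 3) · 2^{1 − 3} = 34220 · 1/4 = 8555.
Numerically: E[X] ≈ 8555.00000.

E[X] = C(60,3)·2^(1−C(3,2)) = 8555 ≈ 8555.00000.


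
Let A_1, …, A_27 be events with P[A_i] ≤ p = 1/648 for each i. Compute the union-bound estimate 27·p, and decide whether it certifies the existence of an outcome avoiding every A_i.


Union bound: P[∪_{i=1}^{27} A_i] ≤ Σ_i P[A_i] ≤ 27·p = 27·(1/648) = 1/24.
Numerically: 1/24 ≈ 0.0417.
Is 1/24 < 1? YES.
Since P[∪ A_i] ≤ 1/24 < 1, the complement has P[∩ A_i^c] ≥ 1 − 1/24 = 23/24 > 0, so some outcome avoids every A_i.

27·p = 1/24 ≈ 0.0417; existence CERTIFIED by the union bound.


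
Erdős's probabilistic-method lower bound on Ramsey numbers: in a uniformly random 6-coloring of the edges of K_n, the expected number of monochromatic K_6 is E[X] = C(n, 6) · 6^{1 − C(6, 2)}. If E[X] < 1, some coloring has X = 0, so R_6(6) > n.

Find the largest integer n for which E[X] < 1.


We need C(n, 6) · 6^{1 − 15} < 1, i.e. C(n, 6) < 6^{15 − 1} = 78364164096.
Check values of n near the boundary:
  n = 192: C(192, 6) = 64300886496; 64300886496 < 78364164096? YES
  n = 193: C(193, 6) = 66364016544; 66364016544 < 78364164096? YES
  n = 194: C(194, 6) = 68482017072; 68482017072 < 78364164096? YES
  n = 195: C(195, 6) = 70656049360; 70656049360 < 78364164096? YES
  n = 196: C(196, 6) = 72887293024; 72887293024 < 78364164096? YES
  n = 197: C(197, 6) = 75176946208; 75176946208 < 78364164096? YES
  n = 198: C(198, 6) = 77526225777; 77526225777 < 78364164096? YES
  n = 199: C(199, 6) = 79936367511; 79936367511 < 78364164096? NO
The largest n with C(n, 6) < 78364164096 is n = 198 (where E[X] = 25842075259/26121388032 ≈ 0.9893071). Hence R_6(6) > 198, i.e. R_6(6) ≥ 199.

Largest n = 198; hence R_6(6) > 198.


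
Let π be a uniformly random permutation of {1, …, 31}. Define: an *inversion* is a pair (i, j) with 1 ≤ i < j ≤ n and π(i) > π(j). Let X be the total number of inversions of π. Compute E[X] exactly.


Write X = Σ X_I over the C(31, 2) = 465 pairs i < j, with X_I the indicator of one inversion.
There are 465 indicators.
For each fixed pair i < j, the values π(i) and π(j) are two distinct elements of {1, …, 31} in uniformly random order; by symmetry P[π(i) > π(j)] = 1/2.
By linearity: E[X] = 465 · (1/2) = C(31, 2) · (1/2) = 465/2 = 465/2 ≈ 232.500.

E[X] = 465/2 = 232.500.


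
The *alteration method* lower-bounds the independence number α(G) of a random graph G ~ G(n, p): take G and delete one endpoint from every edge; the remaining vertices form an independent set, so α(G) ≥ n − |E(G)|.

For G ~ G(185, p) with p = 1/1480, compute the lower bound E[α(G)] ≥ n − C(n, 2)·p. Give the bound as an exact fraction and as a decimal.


E[|E(G)|] = C(185, 2)·p = 17020 · (1/1480) = 23/2.
E[α(G)] ≥ n − E[|E(G)|] = 185 − 23/2 = 347/2.
Numerically: ≈ 173.5000.
(This is only a lower bound; the true E[α(G)] may be larger.)

E[α(G)] ≥ 347/2 ≈ 173.5000.


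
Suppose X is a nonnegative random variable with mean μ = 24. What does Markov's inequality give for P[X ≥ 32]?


μ = E[X] = 24, a = 32.
Markov: P[X ≥ 32] ≤ μ/a = (24)/32 = 3/4.
Numerically: ≈ 0.750.
(Since a = 32 > μ = 24.000, the bound 3/4 is < 1 and informative.)

P[X ≥ 32] ≤ 3/4 ≈ 0.750.


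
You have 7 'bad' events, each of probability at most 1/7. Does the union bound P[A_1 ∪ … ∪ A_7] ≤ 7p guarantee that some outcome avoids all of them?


Union bound: P[∪_{i=1}^{7} A_i] ≤ Σ_i P[A_i] ≤ 7·p = 7·(1/7) = 1.
Numerically: 1 ≈ 1.0000.
Is 1 < 1? NO.
Since the bound 1 is ≥ 1, the union bound is uninformative here; it does NOT by itself certify existence.

7·p = 1 ≈ 1.0000; existence NOT certified by the union bound.


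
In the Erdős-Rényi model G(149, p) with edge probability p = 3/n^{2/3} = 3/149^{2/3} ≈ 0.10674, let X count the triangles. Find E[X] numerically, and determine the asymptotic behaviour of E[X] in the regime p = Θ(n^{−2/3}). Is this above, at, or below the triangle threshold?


Number of potential triangles: C(149, 3) = 540274.
Each occurs with probability p³ ≈ (0.10674)³ ≈ 1.2161614e-03.
By linearity: E[X] = C(149, 3)·p³ ≈ 540274 · 1.2161614e-03 ≈ 657.06040.
Since α = 2/3 < 1, p = c/n^{2/3} ≫ 1/n is above the triangle threshold p ~ 1/n. Asymptotically E[X] ~ (c³/6)·n^{3(1−α)} = (3³/6)·n^{1} → ∞; triangles are abundant w.h.p.

E[X] ≈ 657.06040; in regime p = Θ(1/n^{2/3}) E[X] diverges (above the triangle threshold p ~ 1/n).


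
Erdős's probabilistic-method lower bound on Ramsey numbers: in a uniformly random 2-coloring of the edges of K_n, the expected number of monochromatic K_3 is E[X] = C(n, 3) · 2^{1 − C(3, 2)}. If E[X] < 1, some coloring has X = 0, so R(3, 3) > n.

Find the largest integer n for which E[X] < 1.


We need C(n, 3) · 2^{1 − 3} < 1, i.e. C(n, 3) < 2^{3 − 1} = 4.
Check values of n near the boundary:
  n = 3: C(3, 3) = 1; 1 < 4? YES
  n = 4: C(4, 3) = 4; 4 < 4? NO
The largest n with C(n, 3) < 4 is n = 3 (where E[X] = 1/4 ≈ 0.2500). Hence R(3, 3) > 3, i.e. R(3, 3) ≥ 4.

Largest n = 3; hence R(3, 3) > 3.


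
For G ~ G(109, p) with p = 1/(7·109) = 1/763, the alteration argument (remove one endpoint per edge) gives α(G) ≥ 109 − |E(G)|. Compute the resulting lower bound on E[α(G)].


E[|E(G)|] = C(109, 2)·p = 5886 · (1/763) = 54/7.
E[α(G)] ≥ n − E[|E(G)|] = 109 − 54/7 = 709/7.
Numerically: ≈ 101.286.
(This is only a lower bound; the true E[α(G)] may be larger.)

E[α(G)] ≥ 709/7 ≈ 101.286.


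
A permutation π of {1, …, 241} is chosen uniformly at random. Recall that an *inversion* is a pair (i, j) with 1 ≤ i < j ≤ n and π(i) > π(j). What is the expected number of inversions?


Write X = Σ X_I over the C(241, 2) = 28920 pairs i < j, with X_I the indicator of one inversion.
There are 28920 indicators.
For each fixed pair i < j, the values π(i) and π(j) are two distinct elements of {1, …, 241} in uniformly random order; by symmetry P[π(i) > π(j)] = 1/2.
By linearity: E[X] = 28920 · (1/2) = C(241, 2) · (1/2) = 28920/2 = 14460 ≈ 14460.000000.

E[X] = 14460 = 14460.000000.


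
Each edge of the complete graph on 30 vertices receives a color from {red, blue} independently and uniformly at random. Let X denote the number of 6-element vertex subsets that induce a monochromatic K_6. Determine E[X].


Let X = Σ_S X_S over the C(30, 6) = 593775 subsets S of size 6, where X_S = 1 if the K_6 on S is monochromatic.
For a fixed S, the K_6 on S has C(6, 2) = 15 edges. P[all 15 edges red] = (1/2)^15, and likewise for blue, so P[monochromatic] = 2·(1/2)^15 = 2^{1 − 15} = 1/16384.
By linearity of expectation: E[X] = C(30, 6) · 2^{1 − 15} = 593775 · 1/16384 = 593775/16384.
Numerically: E[X] ≈ 36.241.

E[X] = C(30,6)·2^(1−C(6,2)) = 593775/16384 ≈ 36.241.


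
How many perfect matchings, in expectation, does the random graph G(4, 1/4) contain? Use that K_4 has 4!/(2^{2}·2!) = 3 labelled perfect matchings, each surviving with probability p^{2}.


K_4 has 4!/(2^{2}·2!) = 3 labelled perfect matchings.
For each such perfect matching H, let X_H = 1 if all 2 edges of H are present in G. Then P[X_H = 1] = p^{2} = (1/4)^{2} = 1/16.
By linearity: E[X] = Σ_H E[X_H] = 3 · p^{2} = 3 · 1/16 = 3/16.
Numerically: E[X] ≈ 0.188.

E[X] = 3 · (1/4)^{2} = 3/16 ≈ 0.188.
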